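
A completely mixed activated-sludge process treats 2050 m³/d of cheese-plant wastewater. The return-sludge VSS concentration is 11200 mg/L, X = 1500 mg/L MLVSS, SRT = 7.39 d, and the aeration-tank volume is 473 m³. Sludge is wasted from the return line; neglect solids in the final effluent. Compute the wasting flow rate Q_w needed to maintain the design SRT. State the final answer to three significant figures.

Q_w ≈ 8.57 m³/d

Wasting from the return line (neglecting effluent solids): Q_w = V·X / (θ_c·X_r) = 473.0 × 1500 / (7.39 × 11200) = 8.572 m³/d.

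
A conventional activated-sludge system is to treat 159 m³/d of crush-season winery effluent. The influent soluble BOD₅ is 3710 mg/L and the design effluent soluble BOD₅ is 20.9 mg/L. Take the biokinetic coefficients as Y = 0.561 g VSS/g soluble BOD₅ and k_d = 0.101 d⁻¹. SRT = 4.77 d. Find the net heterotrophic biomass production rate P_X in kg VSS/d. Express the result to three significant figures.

P_X ≈ 222 kg VSS/d

Observed yield with endogenous decay: Y_obs = Y / (1 + k_d·θ_c) = 0.561 / (1 + 0.101 × 4.77) = 0.561 / 1.482 = 0.3786 g VSS/g soluble BOD₅.
Q·(S₀ − S) = 159 × (3710 − 20.9) × 10⁻³ = 586.6 kg/d removed.
Biomass produced: P_X = Y_obs·Q·ΔS = 0.3786 × 586.6 ≈ 222.1 kg VSS/d.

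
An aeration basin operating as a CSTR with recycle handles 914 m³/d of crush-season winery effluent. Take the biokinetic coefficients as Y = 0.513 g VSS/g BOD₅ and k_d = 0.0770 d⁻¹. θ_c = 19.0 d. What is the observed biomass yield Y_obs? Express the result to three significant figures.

Y_obs ≈ 0.208 g VSS/g BOD₅

The observed yield is Y_obs = Y/(1 + k_d·θ_c) = 0.513 / (1 + 0.0770 × 19.0) = 0.513 / 2.463 = 0.2083 g VSS per g BOD₅ removed.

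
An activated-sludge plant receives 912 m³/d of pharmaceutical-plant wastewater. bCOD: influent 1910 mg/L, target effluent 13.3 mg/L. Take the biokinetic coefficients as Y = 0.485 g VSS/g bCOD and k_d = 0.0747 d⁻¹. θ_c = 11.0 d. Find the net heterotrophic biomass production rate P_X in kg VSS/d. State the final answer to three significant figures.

Correct the yield for decay: Y_obs = Y/(1 + k_d θ_c) = 0.485 / (1 + 0.0747 × 11.0) = 0.485 / 1.822 = 0.2662.
ΔS = 1910 − 13.3 = 1897 mg/L, so the substrate removal rate is 912 × 1897/1000 = 1730 kg bCOD/d.
So the net sludge growth is P_X = 0.2662 × 1730 = 460.5 kg VSS/d.

P_X ≈ 461 kg VSS/d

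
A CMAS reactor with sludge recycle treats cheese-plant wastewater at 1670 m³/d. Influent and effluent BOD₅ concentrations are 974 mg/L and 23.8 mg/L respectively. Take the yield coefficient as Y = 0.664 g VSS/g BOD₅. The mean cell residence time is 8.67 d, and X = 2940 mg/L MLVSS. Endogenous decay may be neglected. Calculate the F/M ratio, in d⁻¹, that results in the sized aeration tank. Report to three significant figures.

F/M ≈ 0.178 d⁻¹

With k_d = 0 the design equation reduces to V = Y Q (S₀−S) θ_c / X = 0.664 × 1670 × (974 − 23.8) × 8.67 / 2940 = 3107 m³.
Food-to-microorganism ratio F/M = Q S₀ / (V X) = 1670 × 974 / (3107 × 2940) = 0.1781 d⁻¹.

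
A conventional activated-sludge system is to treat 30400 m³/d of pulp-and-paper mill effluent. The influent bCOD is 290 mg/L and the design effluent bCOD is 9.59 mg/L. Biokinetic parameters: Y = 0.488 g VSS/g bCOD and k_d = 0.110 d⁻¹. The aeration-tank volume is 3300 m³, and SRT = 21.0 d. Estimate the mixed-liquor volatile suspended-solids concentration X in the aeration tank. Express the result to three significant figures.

Solving the biomass balance for X: X = Y Q (S₀−S) θ_c / [V (1+k_d θ_c)] = 0.488 × 30400 × (290 − 9.59) × 21.0 / [3300 × (1 + 0.110 × 21.0)] = 7998 mg/L.

X ≈ 8000 mg/L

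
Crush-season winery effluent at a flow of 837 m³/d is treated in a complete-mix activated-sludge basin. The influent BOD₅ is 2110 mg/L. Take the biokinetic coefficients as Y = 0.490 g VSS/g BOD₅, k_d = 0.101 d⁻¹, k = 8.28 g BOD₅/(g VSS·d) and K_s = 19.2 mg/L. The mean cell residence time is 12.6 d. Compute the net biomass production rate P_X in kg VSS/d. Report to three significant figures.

From the Monod/SRT balance for a CMAS, S = K_s·(1+k_d θ_c)/[θ_c·(Y k − k_d) − 1] = 19.2 × (1 + 0.101 × 12.6) / [12.6 × (0.490 × 8.28 − 0.101) − 1] = 43.63 / 48.85 = 0.8933 mg/L.
Y_obs = Y / (1 + k_d θ_c) = 0.490 / (1 + 0.101 × 12.6) = 0.490 / 2.273 = 0.2156.
Q·(S₀ − S) = 837 × (2110 − 0.893) × 10⁻³ = 1765 kg/d removed.
So the net sludge growth is P_X = 0.2156 × 1765 = 380.6 kg VSS/d.

P_X ≈ 381 kg VSS/d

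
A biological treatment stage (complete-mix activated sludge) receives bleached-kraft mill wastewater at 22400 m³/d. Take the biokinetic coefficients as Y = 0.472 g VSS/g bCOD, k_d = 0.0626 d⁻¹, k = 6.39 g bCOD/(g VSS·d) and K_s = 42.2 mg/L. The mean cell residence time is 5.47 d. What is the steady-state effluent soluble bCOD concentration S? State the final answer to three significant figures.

For a completely mixed reactor with recycle the Lawrence–McCarty relation gives S = K_s·(1 + k_d·θ_c) / [θ_c·(Y·k − k_d) − 1] = 42.2 × (1 + 0.0626 × 5.47) / [5.47 × (0.472 × 6.39 − 0.0626) − 1] = 56.65 / 15.16 = 3.738 mg/L.

S ≈ 3.74 mg/L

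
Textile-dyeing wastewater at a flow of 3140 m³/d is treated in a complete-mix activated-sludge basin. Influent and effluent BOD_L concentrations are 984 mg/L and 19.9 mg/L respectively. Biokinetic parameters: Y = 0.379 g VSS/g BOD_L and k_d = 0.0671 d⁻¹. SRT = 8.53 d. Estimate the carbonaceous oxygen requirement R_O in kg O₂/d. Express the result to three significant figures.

Y_obs = Y / (1 + k_d θ_c) = 0.379 / (1 + 0.0671 × 8.53) = 0.379 / 1.572 = 0.2410.
Q·(S₀ − S) = 3140 × (984 − 19.9) × 10⁻³ = 3027 kg/d removed.
P_X = Y_obs·Q·(S₀ − S) = 0.2410 × 3027 = 729.7 kg VSS/d.
Carbonaceous O₂ demand = substrate oxidised − cell-mass equivalent = 3027 − 1.42 × 729.7 = 1991 kg O₂/d.

R_O ≈ 1990 kg O₂/d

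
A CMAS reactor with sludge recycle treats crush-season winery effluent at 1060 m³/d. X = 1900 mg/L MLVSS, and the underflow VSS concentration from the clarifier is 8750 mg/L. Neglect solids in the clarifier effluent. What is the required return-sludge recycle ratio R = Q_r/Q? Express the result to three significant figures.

R = Q_r/Q = X/(X_r − X) = 1900 / (8750 − 1900) = 0.2774.

R ≈ 0.277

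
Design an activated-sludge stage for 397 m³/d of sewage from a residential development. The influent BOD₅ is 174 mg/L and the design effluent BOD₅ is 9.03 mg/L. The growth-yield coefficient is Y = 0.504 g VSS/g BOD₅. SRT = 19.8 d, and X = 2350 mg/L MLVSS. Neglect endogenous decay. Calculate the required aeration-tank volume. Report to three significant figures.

V ≈ 278 m³

Biomass mass balance (decay neglected): V·X = Y·Q·(S₀ − S)·θ_c, so V = 0.504 × 397 × (174 − 9.03) × 19.8 / 2350 = 278.1 m³.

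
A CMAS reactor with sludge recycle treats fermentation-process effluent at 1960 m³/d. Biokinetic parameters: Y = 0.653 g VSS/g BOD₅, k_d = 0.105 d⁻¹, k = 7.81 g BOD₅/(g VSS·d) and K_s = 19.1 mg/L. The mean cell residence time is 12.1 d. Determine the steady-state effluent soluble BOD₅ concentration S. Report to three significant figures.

S ≈ 0.730 mg/L

Effluent substrate depends only on kinetics and SRT: S = K_s(1 + k_d θ_c) / [θ_c(Yk − k_d) − 1] = 19.1 × (1 + 0.105 × 12.1) / [12.1 × (0.653 × 7.81 − 0.105) − 1] = 43.37 / 59.44 = 0.7296 mg/L.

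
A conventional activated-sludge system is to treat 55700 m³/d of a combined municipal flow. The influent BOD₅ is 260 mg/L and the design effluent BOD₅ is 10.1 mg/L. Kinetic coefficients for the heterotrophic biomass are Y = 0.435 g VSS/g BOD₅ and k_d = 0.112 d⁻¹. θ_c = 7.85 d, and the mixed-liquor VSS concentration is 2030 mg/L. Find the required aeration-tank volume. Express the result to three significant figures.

Steady-state biomass mass balance: V·X·(1 + k_d·θ_c) = Y·Q·(S₀ − S)·θ_c, so V = 0.435 × 55700 × (260 − 10.1) × 7.85 / [2030 × (1 + 0.112 × 7.85)] = 4.75×10^7 / 3815 = 12460 m³.

V ≈ 12500 m³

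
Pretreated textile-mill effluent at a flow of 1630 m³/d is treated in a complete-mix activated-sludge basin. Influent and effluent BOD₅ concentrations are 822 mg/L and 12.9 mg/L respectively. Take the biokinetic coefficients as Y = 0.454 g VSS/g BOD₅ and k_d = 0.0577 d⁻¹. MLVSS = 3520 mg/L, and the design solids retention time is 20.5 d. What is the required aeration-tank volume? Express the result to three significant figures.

V ≈ 1600 m³

Rearranging the biomass balance for a CMAS with decay, V = Y·Q·ΔS·θ_c / [X·(1+k_d θ_c)] = 0.454 × 1630 × (822 − 12.9) × 20.5 / [3520 × (1 + 0.0577 × 20.5)] = 1.23×10^7 / 7684 = 1597 m³.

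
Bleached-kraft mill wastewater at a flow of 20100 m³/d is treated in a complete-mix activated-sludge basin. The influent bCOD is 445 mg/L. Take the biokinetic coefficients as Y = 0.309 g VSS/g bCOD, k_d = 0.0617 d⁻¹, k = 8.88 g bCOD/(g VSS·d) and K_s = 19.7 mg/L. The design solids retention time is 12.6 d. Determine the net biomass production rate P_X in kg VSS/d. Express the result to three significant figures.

P_X ≈ 1550 kg VSS/d

Effluent substrate depends only on kinetics and SRT: S = K_s(1 + k_d θ_c) / [θ_c(Yk − k_d) − 1] = 19.7 × (1 + 0.0617 × 12.6) / [12.6 × (0.309 × 8.88 − 0.0617) − 1] = 35.02 / 32.80 = 1.068 mg/L.
Correct the yield for decay: Y_obs = Y/(1 + k_d θ_c) = 0.309 / (1 + 0.0617 × 12.6) = 0.309 / 1.777 = 0.1738.
Substrate removed = Q·(S₀ − S) = 20100 m³/d × (445 − 1.07) g/m³ = 8.92×10^6 g/d = 8923 kg/d.
Net biomass production P_X = Y_obs × Q·(S₀ − S) = 0.1738 × 8923 = 1551 kg VSS/d.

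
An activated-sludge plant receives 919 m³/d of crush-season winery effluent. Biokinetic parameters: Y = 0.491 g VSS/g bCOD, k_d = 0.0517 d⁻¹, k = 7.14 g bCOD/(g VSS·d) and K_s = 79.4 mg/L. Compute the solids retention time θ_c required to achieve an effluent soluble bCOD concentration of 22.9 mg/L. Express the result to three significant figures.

Specific growth rate at S = 22.9 mg/L: μ = YkS/(K_s+S) = 0.491·7.14·22.9/(79.4+22.9) = 0.7848 d⁻¹.
θ_c = 1/(μ − k_d) = 1/(0.7848 − 0.0517) = 1/0.7331 = 1.364 d.

θ_c ≈ 1.36 d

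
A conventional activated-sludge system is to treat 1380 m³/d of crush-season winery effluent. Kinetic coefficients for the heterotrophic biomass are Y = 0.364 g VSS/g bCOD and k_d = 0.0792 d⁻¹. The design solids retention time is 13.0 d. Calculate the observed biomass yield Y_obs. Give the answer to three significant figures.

The observed yield is Y_obs = Y/(1 + k_d·θ_c) = 0.364 / (1 + 0.0792 × 13.0) = 0.364 / 2.030 = 0.1793 g VSS per g bCOD removed.

Y_obs ≈ 0.179 g VSS/g bCOD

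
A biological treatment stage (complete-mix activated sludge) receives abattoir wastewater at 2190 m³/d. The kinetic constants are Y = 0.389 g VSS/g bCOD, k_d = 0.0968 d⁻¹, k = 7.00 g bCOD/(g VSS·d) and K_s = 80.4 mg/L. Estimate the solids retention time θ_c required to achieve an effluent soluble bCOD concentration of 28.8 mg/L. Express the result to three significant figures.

At the target effluent, Y k S/(K_s+S) = 0.389×7.00×28.8/109.2 = 0.7182 d⁻¹.
Then 1/θ_c = μ − k_d = 0.7182 − 0.0968 = 0.6214 d⁻¹, giving θ_c = 1.609 d.

θ_c ≈ 1.61 d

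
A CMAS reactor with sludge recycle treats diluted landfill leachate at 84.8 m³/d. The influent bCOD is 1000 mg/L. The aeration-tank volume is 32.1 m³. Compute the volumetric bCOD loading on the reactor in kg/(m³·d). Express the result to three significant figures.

L_v = Q S₀ / V = 84.8 × 1000 × 10⁻³ / 32.10 = 2.642 kg/(m³·d).

L_v ≈ 2.64 kg bCOD/(m³·d)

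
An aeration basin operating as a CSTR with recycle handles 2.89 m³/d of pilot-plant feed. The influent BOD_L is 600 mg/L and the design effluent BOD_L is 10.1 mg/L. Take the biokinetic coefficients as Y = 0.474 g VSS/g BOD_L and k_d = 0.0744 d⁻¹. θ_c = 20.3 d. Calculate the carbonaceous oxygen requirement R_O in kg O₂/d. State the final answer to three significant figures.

Correct the yield for decay: Y_obs = Y/(1 + k_d θ_c) = 0.474 / (1 + 0.0744 × 20.3) = 0.474 / 2.510 = 0.1888.
Mass of BOD_L removed per day: Q(S₀ − S) = 2.89 × 589.9 g/m³ = 1.705 kg/d.
Biomass synthesised: P_X = Y_obs × 1.705 = 0.3219 kg VSS/d.
Carbonaceous O₂ demand = substrate oxidised − cell-mass equivalent = 1.705 − 1.42 × 0.3219 = 1.248 kg O₂/d.

R_O ≈ 1.25 kg O₂/d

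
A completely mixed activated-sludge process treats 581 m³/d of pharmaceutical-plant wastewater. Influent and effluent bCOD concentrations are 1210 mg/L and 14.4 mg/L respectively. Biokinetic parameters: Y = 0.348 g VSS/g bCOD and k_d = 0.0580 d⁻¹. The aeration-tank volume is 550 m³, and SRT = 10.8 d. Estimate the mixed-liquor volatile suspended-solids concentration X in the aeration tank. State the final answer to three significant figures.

X ≈ 2920 mg/L

Solving the biomass balance for X: X = Y Q (S₀−S) θ_c / [V (1+k_d θ_c)] = 0.348 × 581 × (1210 − 14.4) × 10.8 / [550 × (1 + 0.0580 × 10.8)] = 2919 mg/L.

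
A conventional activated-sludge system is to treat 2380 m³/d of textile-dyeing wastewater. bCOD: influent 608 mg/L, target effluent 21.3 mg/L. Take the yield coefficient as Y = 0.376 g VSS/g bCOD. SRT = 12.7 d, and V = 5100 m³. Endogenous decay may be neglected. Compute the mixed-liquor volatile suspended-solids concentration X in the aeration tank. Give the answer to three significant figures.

Without decay, X = Y Q (S₀−S) θ_c / V = 0.376 × 2380 × (608 − 21.3) × 12.7 / 5100 = 1307 mg/L.

X ≈ 1310 mg/L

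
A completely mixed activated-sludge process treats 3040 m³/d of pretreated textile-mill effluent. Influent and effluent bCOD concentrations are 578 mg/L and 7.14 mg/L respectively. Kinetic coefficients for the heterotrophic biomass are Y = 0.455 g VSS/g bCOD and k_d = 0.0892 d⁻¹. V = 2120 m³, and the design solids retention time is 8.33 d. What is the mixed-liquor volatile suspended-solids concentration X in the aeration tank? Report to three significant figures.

From V·X·(1 + k_d·θ_c) = Y·Q·(S₀ − S)·θ_c: X = 0.455 × 3040 × (578 − 7.14) × 8.33 / [2120 × (1 + 0.0892 × 8.33)] = 1780 mg/L.

X ≈ 1780 mg/L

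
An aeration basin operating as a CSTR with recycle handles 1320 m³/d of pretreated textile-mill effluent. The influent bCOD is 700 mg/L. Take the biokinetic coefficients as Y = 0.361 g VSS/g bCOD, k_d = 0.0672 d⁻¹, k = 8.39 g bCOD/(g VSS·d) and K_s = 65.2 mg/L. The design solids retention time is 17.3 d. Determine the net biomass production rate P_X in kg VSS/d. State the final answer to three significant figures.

P_X ≈ 154 kg VSS/d

From the Monod/SRT balance for a CMAS, S = K_s·(1+k_d θ_c)/[θ_c·(Y k − k_d) − 1] = 65.2 × (1 + 0.0672 × 17.3) / [17.3 × (0.361 × 8.39 − 0.0672) − 1] = 141.0 / 50.24 = 2.807 mg/L.
The observed yield is Y_obs = Y/(1 + k_d·θ_c) = 0.361 / (1 + 0.0672 × 17.3) = 0.361 / 2.163 = 0.1669 g VSS per g bCOD removed.
ΔS = 700 − 2.81 = 697.2 mg/L, so the substrate removal rate is 1320 × 697.2/1000 = 920.3 kg bCOD/d.
Net biomass production P_X = Y_obs × Q·(S₀ − S) = 0.1669 × 920.3 = 153.6 kg VSS/d.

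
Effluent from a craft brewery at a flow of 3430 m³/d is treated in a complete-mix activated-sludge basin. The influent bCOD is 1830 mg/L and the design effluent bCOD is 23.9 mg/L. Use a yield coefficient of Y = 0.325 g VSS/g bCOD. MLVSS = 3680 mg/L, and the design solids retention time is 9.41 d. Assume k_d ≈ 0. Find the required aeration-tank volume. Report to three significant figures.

V ≈ 5150 m³

V·X = Y·Q·ΔS·θ_c gives V = 0.325 × 3430 × (1830 − 23.9) × 9.41 / 3680 = 5148 m³.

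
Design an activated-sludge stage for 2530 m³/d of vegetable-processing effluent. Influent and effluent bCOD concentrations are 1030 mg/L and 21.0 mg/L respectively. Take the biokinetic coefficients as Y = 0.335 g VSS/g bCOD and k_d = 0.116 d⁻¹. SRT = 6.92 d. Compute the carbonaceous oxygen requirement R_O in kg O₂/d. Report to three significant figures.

Correct the yield for decay: Y_obs = Y/(1 + k_d θ_c) = 0.335 / (1 + 0.116 × 6.92) = 0.335 / 1.803 = 0.1858.
Q·(S₀ − S) = 2530 × (1030 − 21.0) × 10⁻³ = 2553 kg/d removed.
P_X = Y_obs·Q·(S₀ − S) = 0.1858 × 2553 = 474.4 kg VSS/d.
R_O = Q·ΔS − 1.42 P_X = 2553 − 673.6 = 1879 kg O₂/d.

R_O ≈ 1880 kg O₂/d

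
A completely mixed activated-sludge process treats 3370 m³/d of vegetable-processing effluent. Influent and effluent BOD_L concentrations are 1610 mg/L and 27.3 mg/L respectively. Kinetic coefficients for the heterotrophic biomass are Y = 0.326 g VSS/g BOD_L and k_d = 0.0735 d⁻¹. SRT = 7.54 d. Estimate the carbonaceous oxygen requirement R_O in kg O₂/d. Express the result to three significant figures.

R_O ≈ 3750 kg O₂/d

Correct the yield for decay: Y_obs = Y/(1 + k_d θ_c) = 0.326 / (1 + 0.0735 × 7.54) = 0.326 / 1.554 = 0.2098.
Mass of BOD_L removed per day: Q(S₀ − S) = 3370 × 1583 g/m³ = 5334 kg/d.
Biomass synthesised: P_X = Y_obs × 5334 = 1119 kg VSS/d.
R_O = Q·(S₀ − S) − 1.42·P_X = 5334 − 1.42 × 1119 = 3745 kg O₂/d.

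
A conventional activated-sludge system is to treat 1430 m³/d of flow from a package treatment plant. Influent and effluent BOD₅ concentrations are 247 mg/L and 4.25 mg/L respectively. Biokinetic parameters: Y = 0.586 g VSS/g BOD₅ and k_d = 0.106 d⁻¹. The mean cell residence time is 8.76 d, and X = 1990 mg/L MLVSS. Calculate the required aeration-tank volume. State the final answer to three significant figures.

V ≈ 464 m³

Rearranging the biomass balance for a CMAS with decay, V = Y·Q·ΔS·θ_c / [X·(1+k_d θ_c)] = 0.586 × 1430 × (247 − 4.25) × 8.76 / [1990 × (1 + 0.106 × 8.76)] = 1.78×10^6 / 3838 = 464.3 m³.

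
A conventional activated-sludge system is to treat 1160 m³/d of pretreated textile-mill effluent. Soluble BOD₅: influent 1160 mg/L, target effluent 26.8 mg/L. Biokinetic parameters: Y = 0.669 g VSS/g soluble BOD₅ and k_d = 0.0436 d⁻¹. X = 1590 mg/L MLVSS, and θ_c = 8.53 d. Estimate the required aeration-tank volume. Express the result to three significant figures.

V ≈ 3440 m³

From the SRT design equation V = Y Q (S₀−S) θ_c / [X (1 + k_d θ_c)] = 0.669 × 1160 × (1160 − 26.8) × 8.53 / [1590 × (1 + 0.0436 × 8.53)] = 7.5×10^6 / 2181 = 3439 m³.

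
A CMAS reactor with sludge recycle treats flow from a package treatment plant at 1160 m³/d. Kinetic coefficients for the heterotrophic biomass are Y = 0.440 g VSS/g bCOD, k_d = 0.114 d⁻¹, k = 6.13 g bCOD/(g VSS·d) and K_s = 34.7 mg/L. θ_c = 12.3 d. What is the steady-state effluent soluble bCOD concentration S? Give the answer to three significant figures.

For a completely mixed reactor with recycle the Lawrence–McCarty relation gives S = K_s·(1 + k_d·θ_c) / [θ_c·(Y·k − k_d) − 1] = 34.7 × (1 + 0.114 × 12.3) / [12.3 × (0.440 × 6.13 − 0.114) − 1] = 83.36 / 30.77 = 2.709 mg/L.

S ≈ 2.71 mg/L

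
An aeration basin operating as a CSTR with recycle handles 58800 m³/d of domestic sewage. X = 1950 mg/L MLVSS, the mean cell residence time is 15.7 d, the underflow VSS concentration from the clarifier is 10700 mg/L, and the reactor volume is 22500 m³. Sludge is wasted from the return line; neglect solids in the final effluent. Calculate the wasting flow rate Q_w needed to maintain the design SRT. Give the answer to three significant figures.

Q_w ≈ 261 m³/d

Q_w = (V·X)/(θ_c X_r) = 22500 × 1950 / (15.7 × 10700) = 261.2 m³/d.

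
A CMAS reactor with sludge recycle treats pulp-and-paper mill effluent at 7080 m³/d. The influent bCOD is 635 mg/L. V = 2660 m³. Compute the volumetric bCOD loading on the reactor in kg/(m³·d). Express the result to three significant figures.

L_v ≈ 1.69 kg bCOD/(m³·d)

Applied bCOD load per unit volume = Q·S₀/V = (7080 × 635/1000)/2660 = 1.690 kg bCOD·m⁻³·d⁻¹.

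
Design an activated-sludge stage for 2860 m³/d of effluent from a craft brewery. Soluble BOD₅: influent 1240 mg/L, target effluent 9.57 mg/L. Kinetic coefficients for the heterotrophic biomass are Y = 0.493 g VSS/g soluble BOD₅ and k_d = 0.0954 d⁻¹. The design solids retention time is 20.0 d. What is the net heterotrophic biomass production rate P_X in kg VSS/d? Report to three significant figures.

Correct the yield for decay: Y_obs = Y/(1 + k_d θ_c) = 0.493 / (1 + 0.0954 × 20.0) = 0.493 / 2.908 = 0.1695.
Substrate removed = Q·(S₀ − S) = 2860 m³/d × (1240 − 9.57) g/m³ = 3.52×10^6 g/d = 3519 kg/d.
Biomass produced: P_X = Y_obs·Q·ΔS = 0.1695 × 3519 ≈ 596.6 kg VSS/d.

P_X ≈ 597 kg VSS/d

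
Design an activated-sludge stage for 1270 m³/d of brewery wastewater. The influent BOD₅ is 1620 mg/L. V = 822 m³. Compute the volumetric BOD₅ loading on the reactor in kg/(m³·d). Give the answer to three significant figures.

Applied BOD₅ load per unit volume = Q·S₀/V = (1270 × 1620/1000)/822.0 = 2.503 kg BOD₅·m⁻³·d⁻¹.

L_v ≈ 2.50 kg BOD₅/(m³·d)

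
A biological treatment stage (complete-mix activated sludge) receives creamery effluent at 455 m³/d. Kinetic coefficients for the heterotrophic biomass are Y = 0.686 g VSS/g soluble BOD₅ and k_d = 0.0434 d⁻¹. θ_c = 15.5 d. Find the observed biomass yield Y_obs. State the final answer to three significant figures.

Correct the yield for decay: Y_obs = Y/(1 + k_d θ_c) = 0.686 / (1 + 0.0434 × 15.5) = 0.686 / 1.673 = 0.4101.

Y_obs ≈ 0.410 g VSS/g soluble BOD₅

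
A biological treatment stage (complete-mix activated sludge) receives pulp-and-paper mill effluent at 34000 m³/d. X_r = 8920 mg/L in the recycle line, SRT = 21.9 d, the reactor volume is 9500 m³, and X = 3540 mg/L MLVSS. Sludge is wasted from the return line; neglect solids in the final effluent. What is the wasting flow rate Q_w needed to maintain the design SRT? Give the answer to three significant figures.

Q_w ≈ 172 m³/d

θ_c = V·X/(Q_w·X_r) when wasting from the recycle, so Q_w = V·X/(θ_c·X_r) = 9500 × 3540 / (21.9 × 8920) = 172.2 m³/d.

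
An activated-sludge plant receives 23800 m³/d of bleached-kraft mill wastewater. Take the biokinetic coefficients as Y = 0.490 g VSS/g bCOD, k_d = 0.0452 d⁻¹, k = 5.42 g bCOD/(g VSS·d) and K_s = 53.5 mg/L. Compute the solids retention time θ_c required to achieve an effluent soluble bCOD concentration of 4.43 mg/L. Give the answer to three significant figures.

Specific growth rate at S = 4.43 mg/L: μ = YkS/(K_s+S) = 0.490·5.42·4.43/(53.5+4.43) = 0.2031 d⁻¹.
1/θ_c = 0.2031 − 0.0452 = 0.1579 d⁻¹, so θ_c = 6.333 d.

θ_c ≈ 6.33 d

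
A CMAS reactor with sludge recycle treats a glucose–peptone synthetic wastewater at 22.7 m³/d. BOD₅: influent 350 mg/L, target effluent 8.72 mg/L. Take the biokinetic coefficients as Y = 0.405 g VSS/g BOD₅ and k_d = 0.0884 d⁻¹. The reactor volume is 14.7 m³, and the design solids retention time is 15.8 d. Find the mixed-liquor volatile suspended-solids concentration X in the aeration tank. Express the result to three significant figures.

X ≈ 1410 mg/L

From V·X·(1 + k_d·θ_c) = Y·Q·(S₀ − S)·θ_c: X = 0.405 × 22.7 × (350 − 8.72) × 15.8 / [14.7 × (1 + 0.0884 × 15.8)] = 1407 mg/L.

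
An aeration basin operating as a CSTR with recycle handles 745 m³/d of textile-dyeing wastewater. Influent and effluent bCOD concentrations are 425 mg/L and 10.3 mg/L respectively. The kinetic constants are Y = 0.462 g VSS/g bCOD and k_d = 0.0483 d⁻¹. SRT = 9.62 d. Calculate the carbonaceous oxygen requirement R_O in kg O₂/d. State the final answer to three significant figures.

R_O ≈ 171 kg O₂/d

Correct the yield for decay: Y_obs = Y/(1 + k_d θ_c) = 0.462 / (1 + 0.0483 × 9.62) = 0.462 / 1.465 = 0.3154.
Q·(S₀ − S) = 745 × (425 − 10.3) × 10⁻³ = 309.0 kg/d removed.
P_X = Y_obs·Q·(S₀ − S) = 0.3154 × 309.0 = 97.45 kg VSS/d.
R_O = Q·(S₀ − S) − 1.42·P_X = 309.0 − 1.42 × 97.45 = 170.6 kg O₂/d.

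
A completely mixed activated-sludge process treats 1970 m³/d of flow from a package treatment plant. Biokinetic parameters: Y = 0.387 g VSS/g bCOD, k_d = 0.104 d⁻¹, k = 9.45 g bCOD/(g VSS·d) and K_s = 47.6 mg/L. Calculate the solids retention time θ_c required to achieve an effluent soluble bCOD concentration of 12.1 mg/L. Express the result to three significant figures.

θ_c ≈ 1.57 d

Specific growth rate at S = 12.1 mg/L: μ = YkS/(K_s+S) = 0.387·9.45·12.1/(47.6+12.1) = 0.7412 d⁻¹.
θ_c = 1/(μ − k_d) = 1/(0.7412 − 0.104) = 1/0.6372 = 1.569 d.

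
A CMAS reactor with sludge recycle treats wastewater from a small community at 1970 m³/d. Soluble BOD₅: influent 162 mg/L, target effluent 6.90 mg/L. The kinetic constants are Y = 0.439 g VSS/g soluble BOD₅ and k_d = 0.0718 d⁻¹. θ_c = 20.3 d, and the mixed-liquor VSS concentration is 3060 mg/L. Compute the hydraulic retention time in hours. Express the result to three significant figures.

Rearranging the biomass balance for a CMAS with decay, V = Y·Q·ΔS·θ_c / [X·(1+k_d θ_c)] = 0.439 × 1970 × (162 − 6.90) × 20.3 / [3060 × (1 + 0.0718 × 20.3)] = 2.72×10^6 / 7520 = 362.1 m³.
Hydraulic retention time τ = V/Q = 362.1 / 1970 = 0.1838 d = 4.411 h.

τ ≈ 4.41 h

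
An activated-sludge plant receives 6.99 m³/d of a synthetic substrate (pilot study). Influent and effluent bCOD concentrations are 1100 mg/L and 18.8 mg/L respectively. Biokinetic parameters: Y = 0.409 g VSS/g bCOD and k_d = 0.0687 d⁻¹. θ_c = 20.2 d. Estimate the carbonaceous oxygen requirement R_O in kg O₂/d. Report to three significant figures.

R_O ≈ 5.72 kg O₂/d

Correct the yield for decay: Y_obs = Y/(1 + k_d θ_c) = 0.409 / (1 + 0.0687 × 20.2) = 0.409 / 2.388 = 0.1713.
Q·(S₀ − S) = 6.99 × (1100 − 18.8) × 10⁻³ = 7.558 kg/d removed.
Net sludge production P_X = 0.1713 × 7.558 = 1.295 kg VSS/d.
Carbonaceous O₂ demand = substrate oxidised − cell-mass equivalent = 7.558 − 1.42 × 1.295 = 5.719 kg O₂/d.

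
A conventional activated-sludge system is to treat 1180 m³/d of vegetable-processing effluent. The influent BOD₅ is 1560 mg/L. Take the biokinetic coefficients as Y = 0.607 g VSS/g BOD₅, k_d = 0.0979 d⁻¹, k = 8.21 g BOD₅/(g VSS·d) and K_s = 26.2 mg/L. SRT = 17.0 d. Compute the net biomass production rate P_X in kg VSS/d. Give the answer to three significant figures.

P_X ≈ 419 kg VSS/d

Effluent substrate depends only on kinetics and SRT: S = K_s(1 + k_d θ_c) / [θ_c(Yk − k_d) − 1] = 26.2 × (1 + 0.0979 × 17.0) / [17.0 × (0.607 × 8.21 − 0.0979) − 1] = 69.80 / 82.05 = 0.8507 mg/L.
Y_obs = Y / (1 + k_d θ_c) = 0.607 / (1 + 0.0979 × 17.0) = 0.607 / 2.664 = 0.2278.
Mass of BOD₅ removed per day: Q(S₀ − S) = 1180 × 1559 g/m³ = 1840 kg/d.
Net biomass production P_X = Y_obs × Q·(S₀ − S) = 0.2278 × 1840 = 419.2 kg VSS/d.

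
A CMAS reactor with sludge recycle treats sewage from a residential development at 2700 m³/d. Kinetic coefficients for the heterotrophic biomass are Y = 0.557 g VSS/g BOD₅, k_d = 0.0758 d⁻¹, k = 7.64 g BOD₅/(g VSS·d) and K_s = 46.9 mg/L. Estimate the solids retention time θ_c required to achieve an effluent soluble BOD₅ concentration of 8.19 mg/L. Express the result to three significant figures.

θ_c ≈ 1.80 d

Specific growth rate at S = 8.19 mg/L: μ = YkS/(K_s+S) = 0.557·7.64·8.19/(46.9+8.19) = 0.6326 d⁻¹.
θ_c = 1/(μ − k_d) = 1/(0.6326 − 0.0758) = 1/0.5568 = 1.796 d.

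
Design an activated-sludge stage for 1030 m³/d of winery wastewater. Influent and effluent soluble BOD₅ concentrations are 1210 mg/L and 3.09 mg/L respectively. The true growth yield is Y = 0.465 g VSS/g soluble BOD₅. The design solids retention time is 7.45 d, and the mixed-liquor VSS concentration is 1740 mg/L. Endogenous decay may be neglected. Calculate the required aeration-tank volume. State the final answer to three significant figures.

With k_d = 0 the design equation reduces to V = Y Q (S₀−S) θ_c / X = 0.465 × 1030 × (1210 − 3.09) × 7.45 / 1740 = 2475 m³.

V ≈ 2470 m³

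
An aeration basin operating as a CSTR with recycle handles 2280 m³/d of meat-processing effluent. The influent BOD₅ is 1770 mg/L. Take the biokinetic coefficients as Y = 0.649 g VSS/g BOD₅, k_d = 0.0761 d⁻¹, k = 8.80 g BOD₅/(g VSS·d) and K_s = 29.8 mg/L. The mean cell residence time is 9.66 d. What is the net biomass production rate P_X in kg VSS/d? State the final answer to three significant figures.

P_X ≈ 1510 kg VSS/d

Effluent substrate depends only on kinetics and SRT: S = K_s(1 + k_d θ_c) / [θ_c(Yk − k_d) − 1] = 29.8 × (1 + 0.0761 × 9.66) / [9.66 × (0.649 × 8.80 − 0.0761) − 1] = 51.71 / 53.44 = 0.9677 mg/L.
Observed yield with endogenous decay: Y_obs = Y / (1 + k_d·θ_c) = 0.649 / (1 + 0.0761 × 9.66) = 0.649 / 1.735 = 0.3740 g VSS/g BOD₅.
Mass of BOD₅ removed per day: Q(S₀ − S) = 2280 × 1769 g/m³ = 4033 kg/d.
P_X = Y_obs · Q(S₀ − S) = 0.3740 × 4033 = 1509 kg VSS/d.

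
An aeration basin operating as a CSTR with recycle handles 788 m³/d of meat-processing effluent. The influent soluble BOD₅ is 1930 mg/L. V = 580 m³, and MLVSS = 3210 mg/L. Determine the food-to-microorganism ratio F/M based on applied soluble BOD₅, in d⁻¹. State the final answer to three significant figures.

F/M ≈ 0.817 d⁻¹

F/M = applied load / biomass = Q·S₀/(V·X) = 788 × 1930 / (580.0 × 3210) = 0.8169 d⁻¹.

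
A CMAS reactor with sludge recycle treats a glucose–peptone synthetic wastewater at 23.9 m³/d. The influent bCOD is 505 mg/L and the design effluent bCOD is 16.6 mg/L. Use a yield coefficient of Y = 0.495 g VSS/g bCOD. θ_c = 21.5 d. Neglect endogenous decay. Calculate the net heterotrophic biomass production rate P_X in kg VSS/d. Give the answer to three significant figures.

P_X ≈ 5.78 kg VSS/d

Since k_d ≈ 0, Y_obs = Y = 0.495 g VSS/g bCOD.
Mass of bCOD removed per day: Q(S₀ − S) = 23.9 × 488.4 g/m³ = 11.67 kg/d.
Biomass produced: P_X = Y_obs·Q·ΔS = 0.4950 × 11.67 ≈ 5.778 kg VSS/d.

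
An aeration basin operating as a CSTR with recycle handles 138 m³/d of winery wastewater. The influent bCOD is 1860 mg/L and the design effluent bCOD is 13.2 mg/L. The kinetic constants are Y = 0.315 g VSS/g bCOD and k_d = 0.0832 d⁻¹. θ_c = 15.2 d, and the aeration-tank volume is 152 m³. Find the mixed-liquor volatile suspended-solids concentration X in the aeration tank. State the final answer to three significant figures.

X = Y·Q·ΔS·θ_c / [V·(1 + k_d θ_c)] = 0.315 × 138 × (1860 − 13.2) × 15.2 / [152 × (1 + 0.0832 × 15.2)] = 3545 mg/L.

X ≈ 3540 mg/L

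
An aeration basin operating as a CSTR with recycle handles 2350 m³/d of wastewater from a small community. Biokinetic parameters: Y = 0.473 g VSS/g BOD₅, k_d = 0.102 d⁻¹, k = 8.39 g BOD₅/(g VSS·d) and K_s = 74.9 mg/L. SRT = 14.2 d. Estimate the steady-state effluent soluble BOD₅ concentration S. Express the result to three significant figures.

S ≈ 3.40 mg/L

Effluent substrate depends only on kinetics and SRT: S = K_s(1 + k_d θ_c) / [θ_c(Yk − k_d) − 1] = 74.9 × (1 + 0.102 × 14.2) / [14.2 × (0.473 × 8.39 − 0.102) − 1] = 183.4 / 53.90 = 3.402 mg/L.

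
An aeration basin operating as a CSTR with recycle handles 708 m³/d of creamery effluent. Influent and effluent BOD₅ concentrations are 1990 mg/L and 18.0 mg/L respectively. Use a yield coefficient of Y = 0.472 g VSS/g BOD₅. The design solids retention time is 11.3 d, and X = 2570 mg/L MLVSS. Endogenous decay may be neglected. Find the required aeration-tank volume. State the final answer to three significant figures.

Biomass mass balance (decay neglected): V·X = Y·Q·(S₀ − S)·θ_c, so V = 0.472 × 708 × (1990 − 18.0) × 11.3 / 2570 = 2898 m³.

V ≈ 2900 m³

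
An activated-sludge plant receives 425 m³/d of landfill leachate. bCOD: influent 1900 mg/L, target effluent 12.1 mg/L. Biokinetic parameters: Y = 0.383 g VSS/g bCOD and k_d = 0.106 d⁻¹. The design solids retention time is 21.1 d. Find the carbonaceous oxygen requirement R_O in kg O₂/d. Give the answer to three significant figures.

R_O ≈ 668 kg O₂/d

The observed yield is Y_obs = Y/(1 + k_d·θ_c) = 0.383 / (1 + 0.106 × 21.1) = 0.383 / 3.237 = 0.1183 g VSS per g bCOD removed.
Q·(S₀ − S) = 425 × (1900 − 12.1) × 10⁻³ = 802.4 kg/d removed.
P_X = Y_obs·Q·(S₀ − S) = 0.1183 × 802.4 = 94.95 kg VSS/d.
R_O = Q·ΔS − 1.42 P_X = 802.4 − 134.8 = 667.5 kg O₂/d.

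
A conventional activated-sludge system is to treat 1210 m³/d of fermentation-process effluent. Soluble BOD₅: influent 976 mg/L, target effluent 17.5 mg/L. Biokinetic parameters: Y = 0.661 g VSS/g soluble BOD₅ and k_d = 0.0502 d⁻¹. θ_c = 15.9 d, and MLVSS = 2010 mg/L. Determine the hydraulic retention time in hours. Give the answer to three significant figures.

τ ≈ 66.9 h

Steady-state biomass mass balance: V·X·(1 + k_d·θ_c) = Y·Q·(S₀ − S)·θ_c, so V = 0.661 × 1210 × (976 − 17.5) × 15.9 / [2010 × (1 + 0.0502 × 15.9)] = 1.22×10^7 / 3614 = 3372 m³.
τ = V/Q = 3372/1210 = 2.787 d, or 66.89 h.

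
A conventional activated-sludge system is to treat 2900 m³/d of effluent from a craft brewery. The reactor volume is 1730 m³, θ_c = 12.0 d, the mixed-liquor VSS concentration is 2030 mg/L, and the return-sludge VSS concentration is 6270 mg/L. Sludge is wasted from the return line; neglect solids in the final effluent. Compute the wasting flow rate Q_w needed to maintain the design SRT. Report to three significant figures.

Q_w = (V·X)/(θ_c X_r) = 1730 × 2030 / (12.0 × 6270) = 46.68 m³/d.

Q_w ≈ 46.7 m³/d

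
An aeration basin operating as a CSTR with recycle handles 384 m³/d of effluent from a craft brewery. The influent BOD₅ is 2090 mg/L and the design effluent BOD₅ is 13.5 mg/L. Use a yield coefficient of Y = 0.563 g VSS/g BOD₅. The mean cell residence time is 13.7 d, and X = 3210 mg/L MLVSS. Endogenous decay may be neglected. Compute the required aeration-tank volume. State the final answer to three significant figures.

Biomass mass balance (decay neglected): V·X = Y·Q·(S₀ − S)·θ_c, so V = 0.563 × 384 × (2090 − 13.5) × 13.7 / 3210 = 1916 m³.

V ≈ 1920 m³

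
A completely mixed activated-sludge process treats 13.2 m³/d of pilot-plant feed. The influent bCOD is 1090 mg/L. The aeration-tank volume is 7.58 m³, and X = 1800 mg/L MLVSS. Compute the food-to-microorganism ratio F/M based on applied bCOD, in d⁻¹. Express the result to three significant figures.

F/M = applied load / biomass = Q·S₀/(V·X) = 13.2 × 1090 / (7.580 × 1800) = 1.055 d⁻¹.

F/M ≈ 1.05 d⁻¹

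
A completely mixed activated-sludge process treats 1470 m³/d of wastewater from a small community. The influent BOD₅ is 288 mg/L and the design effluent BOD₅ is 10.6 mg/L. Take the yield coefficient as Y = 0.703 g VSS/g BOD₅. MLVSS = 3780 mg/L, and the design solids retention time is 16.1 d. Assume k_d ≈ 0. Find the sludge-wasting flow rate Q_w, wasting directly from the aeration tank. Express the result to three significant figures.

Biomass mass balance (decay neglected): V·X = Y·Q·(S₀ − S)·θ_c, so V = 0.703 × 1470 × (288 − 10.6) × 16.1 / 3780 = 1221 m³.
With mixed-liquor wasting, θ_c = V/Q_w, so Q_w = V/θ_c = 1221/16.1 = 75.84 m³/d.

Q_w ≈ 75.8 m³/d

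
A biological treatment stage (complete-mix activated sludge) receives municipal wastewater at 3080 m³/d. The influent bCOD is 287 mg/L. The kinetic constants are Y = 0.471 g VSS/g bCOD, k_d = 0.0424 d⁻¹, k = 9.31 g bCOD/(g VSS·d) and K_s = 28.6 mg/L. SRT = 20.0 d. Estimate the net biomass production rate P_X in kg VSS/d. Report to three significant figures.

P_X ≈ 225 kg VSS/d

From the Monod/SRT balance for a CMAS, S = K_s·(1+k_d θ_c)/[θ_c·(Y k − k_d) − 1] = 28.6 × (1 + 0.0424 × 20.0) / [20.0 × (0.471 × 9.31 − 0.0424) − 1] = 52.85 / 85.85 = 0.6156 mg/L.
Observed yield with endogenous decay: Y_obs = Y / (1 + k_d·θ_c) = 0.471 / (1 + 0.0424 × 20.0) = 0.471 / 1.848 = 0.2549 g VSS/g bCOD.
Q·(S₀ − S) = 3080 × (287 − 0.616) × 10⁻³ = 882.1 kg/d removed.
Biomass produced: P_X = Y_obs·Q·ΔS = 0.2549 × 882.1 ≈ 224.8 kg VSS/d.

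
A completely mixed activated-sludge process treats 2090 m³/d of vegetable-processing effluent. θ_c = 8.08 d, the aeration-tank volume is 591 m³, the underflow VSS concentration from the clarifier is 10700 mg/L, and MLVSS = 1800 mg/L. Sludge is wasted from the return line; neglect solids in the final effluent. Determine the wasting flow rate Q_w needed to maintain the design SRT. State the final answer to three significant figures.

Q_w ≈ 12.3 m³/d

Wasting from the return line (neglecting effluent solids): Q_w = V·X / (θ_c·X_r) = 591.0 × 1800 / (8.08 × 10700) = 12.30 m³/d.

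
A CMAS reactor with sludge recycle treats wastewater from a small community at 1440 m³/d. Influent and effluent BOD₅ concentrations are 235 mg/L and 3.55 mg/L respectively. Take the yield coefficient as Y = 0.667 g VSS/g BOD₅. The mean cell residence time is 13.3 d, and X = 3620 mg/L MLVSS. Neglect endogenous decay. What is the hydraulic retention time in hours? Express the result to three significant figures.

τ ≈ 13.6 h

V·X = Y·Q·ΔS·θ_c gives V = 0.667 × 1440 × (235 − 3.55) × 13.3 / 3620 = 816.7 m³.
Hydraulic retention time τ = V/Q = 816.7 / 1440 = 0.5672 d = 13.61 h.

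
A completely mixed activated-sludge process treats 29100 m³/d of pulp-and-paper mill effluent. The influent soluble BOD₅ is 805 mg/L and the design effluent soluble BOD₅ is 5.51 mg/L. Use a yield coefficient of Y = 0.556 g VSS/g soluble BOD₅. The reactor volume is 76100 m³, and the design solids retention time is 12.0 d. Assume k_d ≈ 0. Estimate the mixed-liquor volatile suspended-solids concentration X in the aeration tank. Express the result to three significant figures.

X ≈ 2040 mg/L

From V·X = Y·Q·(S₀ − S)·θ_c (decay neglected): X = 0.556 × 29100 × (805 − 5.51) × 12.0 / 76100 = 2040 mg/L.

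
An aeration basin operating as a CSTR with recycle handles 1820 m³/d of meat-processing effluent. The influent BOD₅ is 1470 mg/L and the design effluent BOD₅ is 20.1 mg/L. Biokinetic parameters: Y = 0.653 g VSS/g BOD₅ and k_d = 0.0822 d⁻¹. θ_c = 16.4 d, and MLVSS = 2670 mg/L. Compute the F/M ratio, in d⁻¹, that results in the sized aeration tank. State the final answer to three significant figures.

F/M ≈ 0.222 d⁻¹

Rearranging the biomass balance for a CMAS with decay, V = Y·Q·ΔS·θ_c / [X·(1+k_d θ_c)] = 0.653 × 1820 × (1470 − 20.1) × 16.4 / [2670 × (1 + 0.0822 × 16.4)] = 2.83×10^7 / 6269 = 4508 m³.
F/M = applied load / biomass = Q·S₀/(V·X) = 1820 × 1470 / (4508 × 2670) = 0.2223 d⁻¹.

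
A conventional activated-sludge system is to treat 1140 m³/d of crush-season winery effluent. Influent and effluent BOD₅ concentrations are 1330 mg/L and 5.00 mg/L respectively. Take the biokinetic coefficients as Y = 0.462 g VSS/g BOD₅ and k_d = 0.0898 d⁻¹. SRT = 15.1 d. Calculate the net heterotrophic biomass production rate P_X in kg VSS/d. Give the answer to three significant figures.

P_X ≈ 296 kg VSS/d

The observed yield is Y_obs = Y/(1 + k_d·θ_c) = 0.462 / (1 + 0.0898 × 15.1) = 0.462 / 2.356 = 0.1961 g VSS per g BOD₅ removed.
ΔS = 1330 − 5.00 = 1325 mg/L, so the substrate removal rate is 1140 × 1325/1000 = 1510 kg BOD₅/d.
Biomass produced: P_X = Y_obs·Q·ΔS = 0.1961 × 1510 ≈ 296.2 kg VSS/d.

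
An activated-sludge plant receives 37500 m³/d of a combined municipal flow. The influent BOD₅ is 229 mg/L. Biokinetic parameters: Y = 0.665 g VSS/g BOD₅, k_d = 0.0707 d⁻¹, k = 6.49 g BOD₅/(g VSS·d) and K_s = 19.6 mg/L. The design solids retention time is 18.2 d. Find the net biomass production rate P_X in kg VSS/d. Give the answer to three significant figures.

P_X ≈ 2490 kg VSS/d

From the Monod/SRT balance for a CMAS, S = K_s·(1+k_d θ_c)/[θ_c·(Y k − k_d) − 1] = 19.6 × (1 + 0.0707 × 18.2) / [18.2 × (0.665 × 6.49 − 0.0707) − 1] = 44.82 / 76.26 = 0.5877 mg/L.
Correct the yield for decay: Y_obs = Y/(1 + k_d θ_c) = 0.665 / (1 + 0.0707 × 18.2) = 0.665 / 2.287 = 0.2908.
Mass of BOD₅ removed per day: Q(S₀ − S) = 37500 × 228.4 g/m³ = 8565 kg/d.
Biomass produced: P_X = Y_obs·Q·ΔS = 0.2908 × 8565 ≈ 2491 kg VSS/d.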